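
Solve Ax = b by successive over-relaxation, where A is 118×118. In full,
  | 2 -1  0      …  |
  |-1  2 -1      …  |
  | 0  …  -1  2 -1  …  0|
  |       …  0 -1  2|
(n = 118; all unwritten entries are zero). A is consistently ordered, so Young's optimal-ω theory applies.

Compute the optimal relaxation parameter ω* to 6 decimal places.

ω* = 1.948564

n=118: λ(B_J) = 1 − λ(A)/2 = cos(kπ/119); k=1 gives ρ_J = 0.999652.
1 − cos²(π/119) = sin²(π/119) ⇒ √(1−ρ_J²) = sin(π/119) = 0.0263969.
So ω* = 2/1.0263969 = 1.948564 (Young).
[ρ_SOR] ω* − 1 = 0.948564.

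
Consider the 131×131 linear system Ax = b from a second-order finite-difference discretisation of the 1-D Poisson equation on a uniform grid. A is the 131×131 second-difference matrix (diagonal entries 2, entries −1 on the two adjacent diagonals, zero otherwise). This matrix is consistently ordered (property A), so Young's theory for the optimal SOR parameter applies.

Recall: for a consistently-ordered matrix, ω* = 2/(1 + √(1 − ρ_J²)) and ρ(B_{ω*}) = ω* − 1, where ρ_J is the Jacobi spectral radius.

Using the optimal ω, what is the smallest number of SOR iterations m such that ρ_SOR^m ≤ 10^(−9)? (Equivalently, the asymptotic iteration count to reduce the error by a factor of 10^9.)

m = 436

n=131: λ(B_J) = 1 − λ(A)/2 = cos(kπ/132); k=1 gives ρ_J = 0.9997168.
√(1−ρ_J²) simplifies to sin(π/132) = 0.0237977.
Then 2/(1+√(1−ρ_J²)) = 2/(1+0.0237977); ω* = 2/1.0237977 = 1.9535109.
ρ_SOR = ω* − 1 = 1.9535109 − 1 = 0.9535109.
m ≥ 9·ln10 / (−ln 0.9535109) = 435.323; smallest integer m = 436.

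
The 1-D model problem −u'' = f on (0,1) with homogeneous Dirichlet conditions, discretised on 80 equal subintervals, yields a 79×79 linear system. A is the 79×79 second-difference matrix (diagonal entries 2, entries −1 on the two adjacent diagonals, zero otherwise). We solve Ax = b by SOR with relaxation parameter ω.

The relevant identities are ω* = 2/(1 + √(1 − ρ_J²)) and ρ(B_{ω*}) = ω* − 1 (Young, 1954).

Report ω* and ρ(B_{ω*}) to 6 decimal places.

ω* = 1.924447, ρ_SOR = 0.924447

½·tridiag(1,0,1) at n=79: λ_k = cos(kπ/80); max |λ| at k=1 ⇒ ρ_J = cos(π/80) ≈ 0.999229.
√(1−ρ_J²) simplifies to sin(π/80) = 0.0392598.
Then 2/(1+√(1−ρ_J²)) = 2/(1+0.0392598); ω* = 2/1.0392598 = 1.924447.
ρ(B_{ω*}) = ω*−1 = 0.924447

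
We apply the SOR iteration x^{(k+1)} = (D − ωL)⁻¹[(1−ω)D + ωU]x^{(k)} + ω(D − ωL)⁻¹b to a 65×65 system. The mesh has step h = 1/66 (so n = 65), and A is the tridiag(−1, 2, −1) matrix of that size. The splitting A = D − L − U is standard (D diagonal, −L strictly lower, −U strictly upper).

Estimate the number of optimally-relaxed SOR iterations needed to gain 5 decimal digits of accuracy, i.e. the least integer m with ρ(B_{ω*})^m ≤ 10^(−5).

m = 121

ρ_J = max_k |cos(kπ/66)| = cos(π/66) = 0.9988673
root = sin(π/66) = 0.0475819  (since 1−cos² = sin²).
Then 2/(1+√(1−ρ_J²)) = 2/(1+0.0475819); ω* = 2/1.0475819 = 1.9091586.
ρ_SOR = ω* − 1 ≈ 0.9091586.
(0.9091586)^m ≤ 10^{−5}  ⇒  m·ln(0.9091586) ≤ −5·ln10  ⇒  m ≥ 120.888  ⇒  m = 121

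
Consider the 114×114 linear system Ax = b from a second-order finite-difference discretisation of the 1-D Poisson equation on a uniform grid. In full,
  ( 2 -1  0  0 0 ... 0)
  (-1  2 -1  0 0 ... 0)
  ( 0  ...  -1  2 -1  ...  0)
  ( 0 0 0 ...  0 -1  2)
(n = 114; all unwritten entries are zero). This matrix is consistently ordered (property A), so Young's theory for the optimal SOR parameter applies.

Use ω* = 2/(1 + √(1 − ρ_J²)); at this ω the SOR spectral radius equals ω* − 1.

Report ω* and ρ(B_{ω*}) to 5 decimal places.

ω* = 1.94682, ρ_SOR = 0.94682

spectrum of D⁻¹(L+U) = {cos(kπ/115) : 1≤k≤114}; ρ_J = cos(π/115) = 0.99963.
√(1−ρ_J²) = |sin(π/115)| = 0.027315
ω* = 2 / (1 + 0.027315) = 2 / 1.027315 ≈ 1.94682.
[ρ_SOR] ω* − 1 = 0.94682.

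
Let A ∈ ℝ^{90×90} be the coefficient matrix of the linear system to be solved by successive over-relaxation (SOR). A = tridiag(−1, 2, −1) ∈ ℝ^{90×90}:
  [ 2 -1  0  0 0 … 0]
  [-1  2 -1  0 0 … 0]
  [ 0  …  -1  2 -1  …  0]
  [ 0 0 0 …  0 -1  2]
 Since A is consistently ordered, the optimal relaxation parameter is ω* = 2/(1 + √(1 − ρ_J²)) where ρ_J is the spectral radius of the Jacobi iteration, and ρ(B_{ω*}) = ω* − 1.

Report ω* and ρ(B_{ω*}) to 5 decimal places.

B_J for the 90×90 system has eigenvalues cos(kπ/91); ρ_J = cos(π/91) = 0.99940.
root = sin(π/91) = 0.034516  (since 1−cos² = sin²).
ω* = 2/(1+0.034516) = 1.93327
and ρ(B_{ω*}) = 1.93327 − 1 = 0.93327.

ω* = 1.93327, ρ_SOR = 0.93327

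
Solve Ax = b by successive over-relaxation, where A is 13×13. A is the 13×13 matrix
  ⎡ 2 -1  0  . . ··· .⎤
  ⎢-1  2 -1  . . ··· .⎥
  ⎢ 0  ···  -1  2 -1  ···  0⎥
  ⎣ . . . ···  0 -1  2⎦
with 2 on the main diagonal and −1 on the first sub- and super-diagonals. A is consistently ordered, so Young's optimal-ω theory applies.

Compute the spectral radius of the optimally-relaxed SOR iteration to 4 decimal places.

ρ_J = max_k |cos(kπ/14)| = cos(π/14) = 0.9749
1 − cos²(π/14) = sin²(π/14) ⇒ √(1−ρ_J²) = sin(π/14) = 0.22252.
Then 2/(1+√(1−ρ_J²)) = 2/(1+0.22252); ω* = 2/1.22252 = 1.6360.
ρ(B_{ω*}) = ω*−1 = 0.6360

ρ_SOR = 0.6360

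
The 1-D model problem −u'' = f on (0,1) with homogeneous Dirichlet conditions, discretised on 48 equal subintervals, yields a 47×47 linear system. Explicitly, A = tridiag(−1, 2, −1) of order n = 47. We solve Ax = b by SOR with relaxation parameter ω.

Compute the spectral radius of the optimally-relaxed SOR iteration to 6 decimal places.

B_J for the 47×47 system has eigenvalues cos(kπ/48); ρ_J = cos(π/48) = 0.997859.
√(1−ρ_J²) = |sin(π/48)| = 0.0654031
ω* = 2/(1 + 0.0654031) = 2/1.0654031 = 1.877224.
ρ_SOR = ω* − 1 = 1.877224 − 1 = 0.877224.

ρ_SOR = 0.877224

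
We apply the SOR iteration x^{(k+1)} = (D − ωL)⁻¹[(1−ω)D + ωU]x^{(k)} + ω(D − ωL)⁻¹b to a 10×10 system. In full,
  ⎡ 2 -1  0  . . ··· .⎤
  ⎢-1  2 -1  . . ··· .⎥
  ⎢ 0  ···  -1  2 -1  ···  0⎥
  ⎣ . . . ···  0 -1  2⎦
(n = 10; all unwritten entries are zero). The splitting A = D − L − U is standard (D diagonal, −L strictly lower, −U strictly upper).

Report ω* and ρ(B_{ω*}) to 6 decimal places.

[ρ_J] n=10: ρ(B_J) = cos(π/(n+1)) = cos(π/11) = 0.959493.
1 − cos²(π/11) = sin²(π/11) ⇒ √(1−ρ_J²) = sin(π/11) = 0.2817326.
ω* = 2 / (1 + 0.2817326) = 2 / 1.2817326 ≈ 1.560388.
Hence ρ(B_{ω*}) = 1.560388 − 1 = 0.560388.

ω* = 1.560388, ρ_SOR = 0.560388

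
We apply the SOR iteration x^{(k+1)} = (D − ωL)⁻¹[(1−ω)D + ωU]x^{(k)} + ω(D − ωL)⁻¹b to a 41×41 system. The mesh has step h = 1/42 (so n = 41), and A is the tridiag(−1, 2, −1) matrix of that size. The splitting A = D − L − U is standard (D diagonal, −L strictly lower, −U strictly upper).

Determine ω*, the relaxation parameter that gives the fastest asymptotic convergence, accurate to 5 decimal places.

ω* = 1.86093

[ρ_J] n=41: ρ(B_J) = cos(π/(n+1)) = cos(π/42) = 0.99720.
root = sin(π/42) = 0.074730  (since 1−cos² = sin²).
So ω* = 2/1.074730 = 1.86093 (Young).
[ρ_SOR] ω* − 1 = 0.86093.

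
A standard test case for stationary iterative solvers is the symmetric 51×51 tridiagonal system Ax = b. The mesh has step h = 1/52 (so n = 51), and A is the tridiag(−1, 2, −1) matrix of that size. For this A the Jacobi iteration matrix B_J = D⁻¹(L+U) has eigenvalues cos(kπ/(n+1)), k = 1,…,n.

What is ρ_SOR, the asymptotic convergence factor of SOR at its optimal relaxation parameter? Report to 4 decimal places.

n=51: λ(B_J) = 1 − λ(A)/2 = cos(kπ/52); k=1 gives ρ_J = 0.9982.
√(1−ρ_J²) = |sin(π/52)| = 0.06038
So ω* = 2/1.06038 = 1.8861 (Young).
ρ_SOR = ω* − 1 ≈ 0.8861.

ρ_SOR = 0.8861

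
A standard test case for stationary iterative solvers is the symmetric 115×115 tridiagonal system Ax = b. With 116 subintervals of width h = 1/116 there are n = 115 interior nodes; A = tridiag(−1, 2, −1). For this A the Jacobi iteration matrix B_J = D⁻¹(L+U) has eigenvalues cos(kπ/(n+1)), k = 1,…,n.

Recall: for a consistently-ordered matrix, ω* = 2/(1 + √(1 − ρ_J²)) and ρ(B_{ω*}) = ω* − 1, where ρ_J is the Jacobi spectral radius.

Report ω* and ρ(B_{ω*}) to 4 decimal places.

ω* = 1.9473, ρ_SOR = 0.9473

n=115: λ(B_J) = 1 − λ(A)/2 = cos(kπ/116); k=1 gives ρ_J = 0.9996.
√(1−ρ_J²) = |sin(π/116)| = 0.02708
Young: ω* = 2/(1+√(1−ρ_J²)) = 2/(1+0.02708) = 2/1.02708 = 1.9473.
ρ_SOR = ω* − 1 ≈ 0.9473.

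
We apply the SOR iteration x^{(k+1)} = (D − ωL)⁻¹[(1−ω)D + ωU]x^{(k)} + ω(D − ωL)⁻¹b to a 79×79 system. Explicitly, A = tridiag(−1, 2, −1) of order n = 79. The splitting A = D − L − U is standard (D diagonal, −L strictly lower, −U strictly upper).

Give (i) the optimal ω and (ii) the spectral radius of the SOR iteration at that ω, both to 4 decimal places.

n=79: λ(B_J) = 1 − λ(A)/2 = cos(kπ/80); k=1 gives ρ_J = 0.9992.
√(1−ρ_J²) simplifies to sin(π/80) = 0.03926.
[ω*] 2 ÷ (1 + 0.03926) = 2 ÷ 1.03926 = 1.9244.
and ρ(B_{ω*}) = 1.9244 − 1 = 0.9244.

ω* = 1.9244, ρ_SOR = 0.9244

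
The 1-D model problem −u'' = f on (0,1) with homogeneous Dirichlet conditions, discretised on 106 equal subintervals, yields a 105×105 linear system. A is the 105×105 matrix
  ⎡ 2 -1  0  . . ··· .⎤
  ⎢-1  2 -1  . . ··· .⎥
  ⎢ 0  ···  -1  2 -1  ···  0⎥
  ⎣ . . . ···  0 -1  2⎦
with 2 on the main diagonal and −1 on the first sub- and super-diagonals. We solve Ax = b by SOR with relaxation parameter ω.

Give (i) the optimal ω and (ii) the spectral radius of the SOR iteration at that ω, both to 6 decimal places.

ω* = 1.942439, ρ_SOR = 0.942439

With n=105, ρ(Jacobi) = cos(π/106) = 0.999561.
1 − cos²(π/106) = sin²(π/106) ⇒ √(1−ρ_J²) = sin(π/106) = 0.0296333.
So ω* = 2/1.0296333 = 1.942439 (Young).
ρ(B_{ω*}) = ω*−1 = 0.942439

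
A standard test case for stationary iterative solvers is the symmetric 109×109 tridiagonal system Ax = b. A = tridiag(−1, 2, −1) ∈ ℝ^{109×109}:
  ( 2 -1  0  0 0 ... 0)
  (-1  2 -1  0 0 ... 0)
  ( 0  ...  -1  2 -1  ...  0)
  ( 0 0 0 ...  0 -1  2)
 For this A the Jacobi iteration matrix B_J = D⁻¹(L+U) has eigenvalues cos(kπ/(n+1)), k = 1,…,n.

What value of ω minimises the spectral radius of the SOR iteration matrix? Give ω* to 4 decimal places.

ω* = 1.9445

With n=109, ρ(Jacobi) = cos(π/110) = 0.9996.
root = sin(π/110) = 0.02856  (since 1−cos² = sin²).
[ω*] 2 ÷ (1 + 0.02856) = 2 ÷ 1.02856 = 1.9445.
ρ_SOR = ω* − 1 ≈ 0.9445.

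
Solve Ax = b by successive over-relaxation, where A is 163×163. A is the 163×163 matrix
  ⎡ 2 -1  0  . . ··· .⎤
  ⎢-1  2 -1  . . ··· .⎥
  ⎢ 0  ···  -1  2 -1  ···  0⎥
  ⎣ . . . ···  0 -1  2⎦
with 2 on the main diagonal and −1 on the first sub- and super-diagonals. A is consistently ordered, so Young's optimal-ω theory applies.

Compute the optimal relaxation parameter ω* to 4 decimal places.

ρ_J = max_k |cos(kπ/164)| = cos(π/164) = 0.9998
1 − cos²(π/164) = sin²(π/164) ⇒ √(1−ρ_J²) = sin(π/164) = 0.01915.
Young: ω* = 2/(1+√(1−ρ_J²)) = 2/(1+0.01915) = 2/1.01915 = 1.9624.
At ω = 1.9624 every |λ(B_ω)| = ω−1, so ρ_SOR = 0.9624.

ω* = 1.9624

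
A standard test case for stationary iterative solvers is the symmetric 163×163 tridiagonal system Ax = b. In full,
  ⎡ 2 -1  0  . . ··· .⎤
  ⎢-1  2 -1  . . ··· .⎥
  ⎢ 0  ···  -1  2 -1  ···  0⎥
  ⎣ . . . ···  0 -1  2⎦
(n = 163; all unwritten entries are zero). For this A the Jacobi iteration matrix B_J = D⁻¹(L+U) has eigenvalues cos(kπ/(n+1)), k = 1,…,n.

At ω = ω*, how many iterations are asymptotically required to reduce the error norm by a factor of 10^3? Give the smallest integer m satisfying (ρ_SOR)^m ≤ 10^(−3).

m = 181

½·tridiag(1,0,1) at n=163: λ_k = cos(kπ/164); max |λ| at k=1 ⇒ ρ_J = cos(π/164) ≈ 0.9998165.
root = sin(π/164) = 0.0191549  (since 1−cos² = sin²).
Then 2/(1+√(1−ρ_J²)) = 2/(1+0.0191549); ω* = 2/1.0191549 = 1.9624102.
Hence ρ(B_{ω*}) = 1.9624102 − 1 = 0.9624102.
For 3 digits: m = 3·ln10 / (−ln 0.9624102) = 6.90776/0.0383145 = 180.291; round up → m = 181.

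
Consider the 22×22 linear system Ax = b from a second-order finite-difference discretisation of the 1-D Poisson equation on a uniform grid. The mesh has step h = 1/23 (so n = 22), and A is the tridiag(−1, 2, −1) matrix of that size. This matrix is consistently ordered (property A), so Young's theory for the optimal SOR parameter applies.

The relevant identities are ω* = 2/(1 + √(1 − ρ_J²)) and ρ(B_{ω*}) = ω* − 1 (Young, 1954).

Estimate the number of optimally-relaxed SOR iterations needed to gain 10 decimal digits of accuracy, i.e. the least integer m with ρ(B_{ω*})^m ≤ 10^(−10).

m = 85

n=22: λ(B_J) = 1 − λ(A)/2 = cos(kπ/23); k=1 gives ρ_J = 0.9906859.
√(1−ρ_J²) = |sin(π/23)| = 0.1361666
Young: ω* = 2/(1+√(1−ρ_J²)) = 2/(1+0.1361666) = 2/1.1361666 = 1.7603052.
ρ(B_{ω*}) = ω*−1 = 0.7603052
m ≥ 10·ln10 / (−ln 0.7603052) = 84.025; smallest integer m = 85.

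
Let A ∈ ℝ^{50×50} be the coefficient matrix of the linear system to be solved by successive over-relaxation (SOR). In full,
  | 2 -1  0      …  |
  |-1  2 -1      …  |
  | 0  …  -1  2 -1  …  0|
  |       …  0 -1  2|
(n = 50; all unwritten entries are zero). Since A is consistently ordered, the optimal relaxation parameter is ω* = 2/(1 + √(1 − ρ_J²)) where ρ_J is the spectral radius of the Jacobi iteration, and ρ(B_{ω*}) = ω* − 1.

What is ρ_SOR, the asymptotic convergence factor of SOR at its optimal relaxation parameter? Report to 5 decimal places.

With n=50, ρ(Jacobi) = cos(π/51) = 0.99810.
√(1−ρ_J²) = |sin(π/51)| = 0.061561
So ω* = 2/1.061561 = 1.88402 (Young).
Hence ρ(B_{ω*}) = 1.88402 − 1 = 0.88402.

ρ_SOR = 0.88402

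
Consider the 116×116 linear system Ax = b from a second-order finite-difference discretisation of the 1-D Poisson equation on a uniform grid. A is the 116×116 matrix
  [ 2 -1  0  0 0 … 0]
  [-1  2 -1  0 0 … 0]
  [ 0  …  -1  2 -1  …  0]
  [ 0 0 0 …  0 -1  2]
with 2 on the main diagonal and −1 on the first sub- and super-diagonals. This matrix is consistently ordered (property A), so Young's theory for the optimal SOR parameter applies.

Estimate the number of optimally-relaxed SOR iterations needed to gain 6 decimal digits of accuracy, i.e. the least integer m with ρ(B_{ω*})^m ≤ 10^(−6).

m = 258

ρ_J = max_k |cos(kπ/117)| = cos(π/117) = 0.9996395
√(1 − cos²(π/117)) = sin(π/117) ≈ 0.0268480.
ω* = 2/(1 + 0.0268480) = 2/1.0268480 = 1.9477079.
[ρ_SOR] ω* − 1 = 0.9477079.
Need (0.9477079)^m ≤ 10^(−6): m ≥ 6·ln10/|ln 0.9477079| = 13.8155/0.0537089 = 257.229 ⇒ m = 258.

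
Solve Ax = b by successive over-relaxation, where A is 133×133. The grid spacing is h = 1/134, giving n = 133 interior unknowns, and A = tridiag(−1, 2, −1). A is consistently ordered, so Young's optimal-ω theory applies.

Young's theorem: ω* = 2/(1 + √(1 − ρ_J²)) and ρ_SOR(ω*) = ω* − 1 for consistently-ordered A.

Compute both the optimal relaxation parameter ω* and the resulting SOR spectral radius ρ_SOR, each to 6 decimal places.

B_J for the 133×133 system has eigenvalues cos(kπ/134); ρ_J = cos(π/134) = 0.999725.
√(1 − cos²(π/134)) = sin(π/134) ≈ 0.0234426.
Young: ω* = 2/(1+√(1−ρ_J²)) = 2/(1+0.0234426) = 2/1.0234426 = 1.954189.
ρ_SOR = ω* − 1 = 1.954189 − 1 = 0.954189.

ω* = 1.954189, ρ_SOR = 0.954189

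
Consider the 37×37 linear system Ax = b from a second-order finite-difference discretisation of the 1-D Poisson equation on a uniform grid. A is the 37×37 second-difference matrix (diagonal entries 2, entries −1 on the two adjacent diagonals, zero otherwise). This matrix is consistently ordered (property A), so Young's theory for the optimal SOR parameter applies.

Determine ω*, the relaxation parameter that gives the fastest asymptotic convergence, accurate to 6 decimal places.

ω* = 1.847440

With n=37, ρ(Jacobi) = cos(π/38) = 0.996584.
√(1−ρ_J²) simplifies to sin(π/38) = 0.0825793.
ω* = 2/(1 + 0.0825793) = 2/1.0825793 = 1.847440.
Hence ρ(B_{ω*}) = 1.847440 − 1 = 0.847440.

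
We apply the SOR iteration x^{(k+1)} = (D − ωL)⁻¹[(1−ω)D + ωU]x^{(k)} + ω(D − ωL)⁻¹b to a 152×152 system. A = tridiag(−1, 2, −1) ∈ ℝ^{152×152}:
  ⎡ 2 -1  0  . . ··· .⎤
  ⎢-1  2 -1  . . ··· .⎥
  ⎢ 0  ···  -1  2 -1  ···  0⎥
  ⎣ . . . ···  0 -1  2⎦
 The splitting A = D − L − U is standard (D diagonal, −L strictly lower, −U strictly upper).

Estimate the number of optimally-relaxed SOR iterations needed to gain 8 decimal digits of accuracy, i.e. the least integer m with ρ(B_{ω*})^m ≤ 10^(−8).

m = 449

n=152: λ(B_J) = 1 − λ(A)/2 = cos(kπ/153); k=1 gives ρ_J = 0.9997892.
root = sin(π/153) = 0.0205318  (since 1−cos² = sin²).
ω* = 2/(1 + 0.0205318) = 2/1.0205318 = 1.9597625.
ρ(B_{ω*}) = ω*−1 = 0.9597625
(0.9597625)^m ≤ 10^{−8}  ⇒  m·ln(0.9597625) ≤ −8·ln10  ⇒  m ≥ 448.526  ⇒  m = 449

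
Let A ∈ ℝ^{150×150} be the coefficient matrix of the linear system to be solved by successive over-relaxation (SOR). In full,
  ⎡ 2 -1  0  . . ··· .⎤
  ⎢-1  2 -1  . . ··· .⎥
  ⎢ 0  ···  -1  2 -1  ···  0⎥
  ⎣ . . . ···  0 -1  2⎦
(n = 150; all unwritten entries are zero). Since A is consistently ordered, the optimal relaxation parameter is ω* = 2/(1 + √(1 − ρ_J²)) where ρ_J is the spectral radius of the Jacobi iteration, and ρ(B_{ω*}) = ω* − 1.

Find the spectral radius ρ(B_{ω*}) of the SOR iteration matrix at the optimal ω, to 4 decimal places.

ρ_SOR = 0.9592

With n=150, ρ(Jacobi) = cos(π/151) = 0.9998.
√(1−ρ_J²) simplifies to sin(π/151) = 0.02080.
So ω* = 2/1.02080 = 1.9592 (Young).
At ω = 1.9592 every |λ(B_ω)| = ω−1, so ρ_SOR = 0.9592.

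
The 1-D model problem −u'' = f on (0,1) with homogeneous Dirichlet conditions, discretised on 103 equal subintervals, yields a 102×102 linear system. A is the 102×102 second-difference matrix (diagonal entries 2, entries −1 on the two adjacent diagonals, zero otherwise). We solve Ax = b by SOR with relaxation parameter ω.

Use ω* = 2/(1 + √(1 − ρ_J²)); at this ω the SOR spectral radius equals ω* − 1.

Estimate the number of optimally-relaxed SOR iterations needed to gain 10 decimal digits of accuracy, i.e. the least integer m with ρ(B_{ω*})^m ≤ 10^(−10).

n=102: λ(B_J) = 1 − λ(A)/2 = cos(kπ/103); k=1 gives ρ_J = 0.9995349.
1 − cos²(π/103) = sin²(π/103) ⇒ √(1−ρ_J²) = sin(π/103) = 0.0304962.
Then 2/(1+√(1−ρ_J²)) = 2/(1+0.0304962); ω* = 2/1.0304962 = 1.9408126.
Hence ρ(B_{ω*}) = 1.9408126 − 1 = 0.9408126.
ρ_SOR^m ≤ 10^(−10) ⇔ m ≥ 10·ln10/(−ln 0.9408126) = 23.0259/0.0610113 = 377.404; m = ⌈377.404⌉ = 378.

m = 378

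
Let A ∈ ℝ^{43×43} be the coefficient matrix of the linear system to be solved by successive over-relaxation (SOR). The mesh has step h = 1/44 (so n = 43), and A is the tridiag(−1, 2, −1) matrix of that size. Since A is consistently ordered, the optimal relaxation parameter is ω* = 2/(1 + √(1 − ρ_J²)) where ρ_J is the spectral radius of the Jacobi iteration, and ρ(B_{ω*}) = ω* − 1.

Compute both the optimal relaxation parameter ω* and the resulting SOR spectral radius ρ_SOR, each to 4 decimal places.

With n=43, ρ(Jacobi) = cos(π/44) = 0.9975.
root = sin(π/44) = 0.07134  (since 1−cos² = sin²).
ω* = 2 / (1 + 0.07134) = 2 / 1.07134 ≈ 1.8668.
ρ(B_{ω*}) = ω*−1 = 0.8668

ω* = 1.8668, ρ_SOR = 0.8668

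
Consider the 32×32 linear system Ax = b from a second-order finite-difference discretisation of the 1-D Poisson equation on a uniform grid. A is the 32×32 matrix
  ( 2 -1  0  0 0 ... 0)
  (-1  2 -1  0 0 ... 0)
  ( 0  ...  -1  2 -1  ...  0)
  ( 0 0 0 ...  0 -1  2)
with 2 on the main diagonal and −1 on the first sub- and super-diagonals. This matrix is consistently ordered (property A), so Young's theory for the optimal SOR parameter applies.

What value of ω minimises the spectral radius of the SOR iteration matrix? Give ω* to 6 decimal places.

[ρ_J] n=32: ρ(B_J) = cos(π/(n+1)) = cos(π/33) = 0.995472.
√(1 − cos²(π/33)) = sin(π/33) ≈ 0.0950560.
Young: ω* = 2/(1+√(1−ρ_J²)) = 2/(1+0.0950560) = 2/1.0950560 = 1.826391.
ρ_SOR = ω* − 1 ≈ 0.826391.

ω* = 1.826391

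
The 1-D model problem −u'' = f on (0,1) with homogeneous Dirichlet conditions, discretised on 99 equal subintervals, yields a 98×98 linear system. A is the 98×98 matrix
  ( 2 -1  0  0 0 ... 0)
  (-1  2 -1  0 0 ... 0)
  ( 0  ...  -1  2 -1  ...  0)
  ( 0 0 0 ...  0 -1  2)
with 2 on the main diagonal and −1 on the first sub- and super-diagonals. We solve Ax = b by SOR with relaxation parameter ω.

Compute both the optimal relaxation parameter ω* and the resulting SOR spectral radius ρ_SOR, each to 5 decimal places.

With n=98, ρ(Jacobi) = cos(π/99) = 0.99950.
root = sin(π/99) = 0.031728  (since 1−cos² = sin²).
Then 2/(1+√(1−ρ_J²)) = 2/(1+0.031728); ω* = 2/1.031728 = 1.93850.
[ρ_SOR] ω* − 1 = 0.93850.

ω* = 1.93850, ρ_SOR = 0.93850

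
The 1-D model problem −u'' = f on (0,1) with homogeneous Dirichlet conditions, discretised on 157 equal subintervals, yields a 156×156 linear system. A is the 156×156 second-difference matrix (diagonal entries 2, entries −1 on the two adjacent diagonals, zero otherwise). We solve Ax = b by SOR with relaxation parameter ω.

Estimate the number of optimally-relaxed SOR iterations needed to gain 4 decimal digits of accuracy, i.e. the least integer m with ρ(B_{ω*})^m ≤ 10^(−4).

m = 231

ρ_J = max_k |cos(kπ/157)| = cos(π/157) = 0.9997998
√(1−ρ_J²) = |sin(π/157)| = 0.0200088
Then 2/(1+√(1−ρ_J²)) = 2/(1+0.0200088); ω* = 2/1.0200088 = 1.9607674.
and ρ(B_{ω*}) = 1.9607674 − 1 = 0.9607674.
m ≥ 4·ln10 / (−ln 0.9607674) = 230.127; smallest integer m = 231.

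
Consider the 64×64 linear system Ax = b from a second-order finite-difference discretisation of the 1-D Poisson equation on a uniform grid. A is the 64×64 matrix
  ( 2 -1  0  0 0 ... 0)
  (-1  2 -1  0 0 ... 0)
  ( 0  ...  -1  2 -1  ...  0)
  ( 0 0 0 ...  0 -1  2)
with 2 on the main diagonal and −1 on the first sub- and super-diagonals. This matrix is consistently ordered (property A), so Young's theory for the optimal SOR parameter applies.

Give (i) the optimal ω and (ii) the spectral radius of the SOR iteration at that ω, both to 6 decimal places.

B_J for the 64×64 system has eigenvalues cos(kπ/65); ρ_J = cos(π/65) = 0.998832.
√(1−ρ_J²) simplifies to sin(π/65) = 0.0483134.
Young: ω* = 2/(1+√(1−ρ_J²)) = 2/(1+0.0483134) = 2/1.0483134 = 1.907826.
ρ(B_{ω*}) = ω*−1 = 0.907826

ω* = 1.907826, ρ_SOR = 0.907826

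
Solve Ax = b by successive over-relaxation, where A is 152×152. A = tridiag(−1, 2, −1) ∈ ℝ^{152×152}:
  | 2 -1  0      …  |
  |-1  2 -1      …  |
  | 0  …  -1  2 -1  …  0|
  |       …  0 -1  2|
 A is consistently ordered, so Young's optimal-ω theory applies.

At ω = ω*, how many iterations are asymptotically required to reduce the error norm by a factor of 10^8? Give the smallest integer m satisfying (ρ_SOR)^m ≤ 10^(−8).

m = 449

[ρ_J] n=152: ρ(B_J) = cos(π/(n+1)) = cos(π/153) = 0.9997892.
√(1−ρ_J²) = |sin(π/153)| = 0.0205318
ω* = 2/(1 + 0.0205318) = 2/1.0205318 = 1.9597625.
At ω = 1.9597625 every |λ(B_ω)| = ω−1, so ρ_SOR = 0.9597625.
m ≥ 8·ln10 / (−ln 0.9597625) = 448.526; smallest integer m = 449.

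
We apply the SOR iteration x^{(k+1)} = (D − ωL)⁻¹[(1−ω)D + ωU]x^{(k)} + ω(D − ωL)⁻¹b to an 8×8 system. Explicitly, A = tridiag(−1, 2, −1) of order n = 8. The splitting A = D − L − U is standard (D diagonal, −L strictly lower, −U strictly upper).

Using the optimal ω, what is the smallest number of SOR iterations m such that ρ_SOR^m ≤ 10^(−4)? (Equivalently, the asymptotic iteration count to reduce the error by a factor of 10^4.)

m = 13

ρ_J = max_k |cos(kπ/9)| = cos(π/9) = 0.9396926
√(1−ρ_J²) simplifies to sin(π/9) = 0.3420201.
[ω*] 2 ÷ (1 + 0.3420201) = 2 ÷ 1.3420201 = 1.4902906.
At ω = 1.4902906 every |λ(B_ω)| = ω−1, so ρ_SOR = 0.4902906.
4·ln10 = 9.21034; −ln(0.4902906) = 0.712757; m = ⌈9.21034/0.712757⌉ = ⌈12.922⌉ = 13.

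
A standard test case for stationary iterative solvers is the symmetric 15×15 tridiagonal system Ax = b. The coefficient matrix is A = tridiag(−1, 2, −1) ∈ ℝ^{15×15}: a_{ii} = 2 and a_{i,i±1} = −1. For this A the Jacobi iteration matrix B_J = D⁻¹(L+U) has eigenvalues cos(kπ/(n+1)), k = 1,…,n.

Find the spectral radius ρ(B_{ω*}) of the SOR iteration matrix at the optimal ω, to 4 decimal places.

With n=15, ρ(Jacobi) = cos(π/16) = 0.9808.
1 − cos²(π/16) = sin²(π/16) ⇒ √(1−ρ_J²) = sin(π/16) = 0.19509.
Then 2/(1+√(1−ρ_J²)) = 2/(1+0.19509); ω* = 2/1.19509 = 1.6735.
ρ_SOR = ω* − 1 = 1.6735 − 1 = 0.6735.

ρ_SOR = 0.6735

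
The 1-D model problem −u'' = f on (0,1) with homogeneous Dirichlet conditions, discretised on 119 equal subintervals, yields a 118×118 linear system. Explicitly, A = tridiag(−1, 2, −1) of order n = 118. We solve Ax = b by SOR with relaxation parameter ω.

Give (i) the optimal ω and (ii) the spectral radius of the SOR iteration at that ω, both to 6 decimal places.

ω* = 1.948564, ρ_SOR = 0.948564

With n=118, ρ(Jacobi) = cos(π/119) = 0.999652.
√(1 − cos²(π/119)) = sin(π/119) ≈ 0.0263969.
ω* = 2/(1+0.0263969) = 1.948564
ρ_SOR = ω* − 1 = 1.948564 − 1 = 0.948564.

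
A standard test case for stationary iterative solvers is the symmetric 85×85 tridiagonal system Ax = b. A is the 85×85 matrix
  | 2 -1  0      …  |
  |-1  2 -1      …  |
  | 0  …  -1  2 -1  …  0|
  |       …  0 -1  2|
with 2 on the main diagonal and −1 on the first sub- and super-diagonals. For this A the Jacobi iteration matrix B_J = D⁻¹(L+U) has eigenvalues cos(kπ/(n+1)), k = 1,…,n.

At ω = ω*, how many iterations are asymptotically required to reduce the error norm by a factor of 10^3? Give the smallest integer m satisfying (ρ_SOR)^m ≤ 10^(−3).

B_J for the 85×85 system has eigenvalues cos(kπ/86); ρ_J = cos(π/86) = 0.9993328.
1 − cos²(π/86) = sin²(π/86) ⇒ √(1−ρ_J²) = sin(π/86) = 0.0365220.
Young: ω* = 2/(1+√(1−ρ_J²)) = 2/(1+0.0365220) = 2/1.0365220 = 1.9295297.
and ρ(B_{ω*}) = 1.9295297 − 1 = 0.9295297.
ρ_SOR^m ≤ 10^(−3) ⇔ m ≥ 3·ln10/(−ln 0.9295297) = 6.90776/0.0730765 = 94.528; m = ⌈94.528⌉ = 95.

m = 95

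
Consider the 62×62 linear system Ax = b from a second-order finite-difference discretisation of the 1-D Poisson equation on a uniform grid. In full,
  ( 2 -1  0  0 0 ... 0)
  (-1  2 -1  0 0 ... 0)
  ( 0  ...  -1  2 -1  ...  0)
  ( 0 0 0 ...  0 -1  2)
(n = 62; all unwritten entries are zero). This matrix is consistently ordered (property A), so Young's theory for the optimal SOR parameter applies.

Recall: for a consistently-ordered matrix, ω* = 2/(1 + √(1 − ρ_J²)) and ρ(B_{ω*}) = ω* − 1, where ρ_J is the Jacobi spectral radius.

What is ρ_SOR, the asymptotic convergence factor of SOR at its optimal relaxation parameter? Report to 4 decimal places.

½·tridiag(1,0,1) at n=62: λ_k = cos(kπ/63); max |λ| at k=1 ⇒ ρ_J = cos(π/63) ≈ 0.9988.
1 − cos²(π/63) = sin²(π/63) ⇒ √(1−ρ_J²) = sin(π/63) = 0.04985.
ω* = 2/(1+0.04985) = 1.9050
ρ_SOR = ω* − 1 ≈ 0.9050.

ρ_SOR = 0.9050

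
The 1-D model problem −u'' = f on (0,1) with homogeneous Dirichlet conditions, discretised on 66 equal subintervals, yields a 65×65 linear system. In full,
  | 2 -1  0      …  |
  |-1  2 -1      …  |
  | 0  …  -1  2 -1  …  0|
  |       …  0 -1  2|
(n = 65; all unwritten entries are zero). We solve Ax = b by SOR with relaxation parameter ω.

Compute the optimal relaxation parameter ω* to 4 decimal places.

ω* = 1.9092

With n=65, ρ(Jacobi) = cos(π/66) = 0.9989.
√(1−ρ_J²) simplifies to sin(π/66) = 0.04758.
Then 2/(1+√(1−ρ_J²)) = 2/(1+0.04758); ω* = 2/1.04758 = 1.9092.
Hence ρ(B_{ω*}) = 1.9092 − 1 = 0.9092.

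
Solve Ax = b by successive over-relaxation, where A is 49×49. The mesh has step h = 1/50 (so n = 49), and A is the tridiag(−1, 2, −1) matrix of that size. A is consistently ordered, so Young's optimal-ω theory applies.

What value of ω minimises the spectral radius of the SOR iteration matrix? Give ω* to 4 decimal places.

ω* = 1.8818

½·tridiag(1,0,1) at n=49: λ_k = cos(kπ/50); max |λ| at k=1 ⇒ ρ_J = cos(π/50) ≈ 0.9980.
√(1−ρ_J²) simplifies to sin(π/50) = 0.06279.
[ω*] 2 ÷ (1 + 0.06279) = 2 ÷ 1.06279 = 1.8818.
ρ_SOR = ω* − 1 ≈ 0.8818.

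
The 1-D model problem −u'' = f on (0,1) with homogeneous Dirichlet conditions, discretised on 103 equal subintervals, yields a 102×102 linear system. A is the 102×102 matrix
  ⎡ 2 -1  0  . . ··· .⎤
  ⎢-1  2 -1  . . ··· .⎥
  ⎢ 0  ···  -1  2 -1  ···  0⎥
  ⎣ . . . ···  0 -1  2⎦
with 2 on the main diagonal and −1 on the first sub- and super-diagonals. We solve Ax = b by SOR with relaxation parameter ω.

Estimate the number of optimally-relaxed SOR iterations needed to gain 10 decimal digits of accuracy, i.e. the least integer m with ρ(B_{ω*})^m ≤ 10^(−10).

B_J for the 102×102 system has eigenvalues cos(kπ/103); ρ_J = cos(π/103) = 0.9995349.
√(1−ρ_J²) = |sin(π/103)| = 0.0304962
[ω*] 2 ÷ (1 + 0.0304962) = 2 ÷ 1.0304962 = 1.9408126.
Hence ρ(B_{ω*}) = 1.9408126 − 1 = 0.9408126.
10·ln10 = 23.0259; −ln(0.9408126) = 0.0610113; m = ⌈23.0259/0.0610113⌉ = ⌈377.404⌉ = 378.

m = 378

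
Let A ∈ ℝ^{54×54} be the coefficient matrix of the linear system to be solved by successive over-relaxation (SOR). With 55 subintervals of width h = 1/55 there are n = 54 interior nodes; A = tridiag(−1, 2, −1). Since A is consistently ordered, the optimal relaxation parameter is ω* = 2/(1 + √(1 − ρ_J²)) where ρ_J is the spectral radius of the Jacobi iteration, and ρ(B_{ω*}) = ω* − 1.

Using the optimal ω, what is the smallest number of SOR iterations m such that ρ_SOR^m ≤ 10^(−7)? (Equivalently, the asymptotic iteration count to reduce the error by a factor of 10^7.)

m = 142

B_J for the 54×54 system has eigenvalues cos(kπ/55); ρ_J = cos(π/55) = 0.9983691.
1 − cos²(π/55) = sin²(π/55) ⇒ √(1−ρ_J²) = sin(π/55) = 0.0570888.
ω* = 2/(1 + 0.0570888) = 2/1.0570888 = 1.8919886.
ρ(B_{ω*}) = ω*−1 = 0.8919886
ρ_SOR^m ≤ 10^(−7) ⇔ m ≥ 7·ln10/(−ln 0.8919886) = 16.1181/0.114302 = 141.013; m = ⌈141.013⌉ = 142.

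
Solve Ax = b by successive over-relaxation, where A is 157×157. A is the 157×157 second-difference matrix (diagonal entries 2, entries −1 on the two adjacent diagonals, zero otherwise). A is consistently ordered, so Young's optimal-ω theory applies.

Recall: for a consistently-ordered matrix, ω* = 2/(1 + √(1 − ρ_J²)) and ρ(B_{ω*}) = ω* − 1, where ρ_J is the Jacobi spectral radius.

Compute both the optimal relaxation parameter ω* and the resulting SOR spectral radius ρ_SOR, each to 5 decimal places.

ω* = 1.96101, ρ_SOR = 0.96101

n=157: λ(B_J) = 1 − λ(A)/2 = cos(kπ/158); k=1 gives ρ_J = 0.99980.
1 − cos²(π/158) = sin²(π/158) ⇒ √(1−ρ_J²) = sin(π/158) = 0.019882.
ω* = 2/(1 + 0.019882) = 2/1.019882 = 1.96101.
Hence ρ(B_{ω*}) = 1.96101 − 1 = 0.96101.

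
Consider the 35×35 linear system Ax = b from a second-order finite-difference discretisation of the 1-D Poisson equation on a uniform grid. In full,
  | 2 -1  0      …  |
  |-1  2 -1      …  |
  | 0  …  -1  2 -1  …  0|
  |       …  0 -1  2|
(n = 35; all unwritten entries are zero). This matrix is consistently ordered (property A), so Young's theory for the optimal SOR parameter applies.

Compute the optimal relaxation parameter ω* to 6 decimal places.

ω* = 1.839663

spectrum of D⁻¹(L+U) = {cos(kπ/36) : 1≤k≤35}; ρ_J = cos(π/36) = 0.996195.
√(1−ρ_J²) = |sin(π/36)| = 0.0871557
ω* = 2/(1 + 0.0871557) = 2/1.0871557 = 1.839663.
[ρ_SOR] ω* − 1 = 0.839663.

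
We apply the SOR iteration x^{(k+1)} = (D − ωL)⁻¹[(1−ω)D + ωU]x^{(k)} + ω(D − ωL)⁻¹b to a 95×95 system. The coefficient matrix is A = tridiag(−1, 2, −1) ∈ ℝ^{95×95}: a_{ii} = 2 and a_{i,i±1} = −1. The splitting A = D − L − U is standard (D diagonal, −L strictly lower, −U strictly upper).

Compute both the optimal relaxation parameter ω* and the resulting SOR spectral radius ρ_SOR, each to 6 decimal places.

ω* = 1.936635, ρ_SOR = 0.936635

ρ_J = max_k |cos(kπ/96)| = cos(π/96) = 0.999465
√(1−ρ_J²) simplifies to sin(π/96) = 0.0327191.
[ω*] 2 ÷ (1 + 0.0327191) = 2 ÷ 1.0327191 = 1.936635.
ρ_SOR = ω* − 1 ≈ 0.936635.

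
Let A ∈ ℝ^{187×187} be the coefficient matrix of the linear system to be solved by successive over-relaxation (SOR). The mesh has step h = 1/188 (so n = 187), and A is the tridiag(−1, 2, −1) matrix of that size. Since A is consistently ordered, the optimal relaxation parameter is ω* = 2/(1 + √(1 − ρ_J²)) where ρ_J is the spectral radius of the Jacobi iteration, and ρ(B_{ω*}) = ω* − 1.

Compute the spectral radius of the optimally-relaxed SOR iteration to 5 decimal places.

ρ_J = max_k |cos(kπ/188)| = cos(π/188) = 0.99986
1 − cos²(π/188) = sin²(π/188) ⇒ √(1−ρ_J²) = sin(π/188) = 0.016710.
Young: ω* = 2/(1+√(1−ρ_J²)) = 2/(1+0.016710) = 2/1.016710 = 1.96713.
ρ_SOR = ω* − 1 = 1.96713 − 1 = 0.96713.

ρ_SOR = 0.96713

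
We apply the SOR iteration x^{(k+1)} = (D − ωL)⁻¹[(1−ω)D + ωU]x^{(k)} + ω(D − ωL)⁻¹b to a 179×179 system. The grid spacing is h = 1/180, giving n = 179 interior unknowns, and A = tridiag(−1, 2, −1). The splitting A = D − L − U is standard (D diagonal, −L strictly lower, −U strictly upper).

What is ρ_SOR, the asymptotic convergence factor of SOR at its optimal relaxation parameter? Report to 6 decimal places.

ρ_SOR = 0.965694

ρ_J = max_k |cos(kπ/180)| = cos(π/180) = 0.999848
√(1 − cos²(π/180)) = sin(π/180) ≈ 0.0174524.
Young: ω* = 2/(1+√(1−ρ_J²)) = 2/(1+0.0174524) = 2/1.0174524 = 1.965694.
and ρ(B_{ω*}) = 1.965694 − 1 = 0.965694.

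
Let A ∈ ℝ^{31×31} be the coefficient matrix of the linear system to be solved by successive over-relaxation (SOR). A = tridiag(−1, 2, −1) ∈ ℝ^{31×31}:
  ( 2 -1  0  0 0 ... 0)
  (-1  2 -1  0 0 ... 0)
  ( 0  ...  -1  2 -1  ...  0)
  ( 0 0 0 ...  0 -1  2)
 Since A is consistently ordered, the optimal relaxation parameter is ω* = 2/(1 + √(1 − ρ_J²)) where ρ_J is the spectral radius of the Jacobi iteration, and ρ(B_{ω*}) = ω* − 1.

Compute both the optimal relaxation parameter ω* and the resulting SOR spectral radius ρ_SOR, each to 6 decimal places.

½·tridiag(1,0,1) at n=31: λ_k = cos(kπ/32); max |λ| at k=1 ⇒ ρ_J = cos(π/32) ≈ 0.995185.
1 − cos²(π/32) = sin²(π/32) ⇒ √(1−ρ_J²) = sin(π/32) = 0.0980171.
ω* = 2/(1+0.0980171) = 1.821465
ρ(B_{ω*}) = ω*−1 = 0.821465

ω* = 1.821465, ρ_SOR = 0.821465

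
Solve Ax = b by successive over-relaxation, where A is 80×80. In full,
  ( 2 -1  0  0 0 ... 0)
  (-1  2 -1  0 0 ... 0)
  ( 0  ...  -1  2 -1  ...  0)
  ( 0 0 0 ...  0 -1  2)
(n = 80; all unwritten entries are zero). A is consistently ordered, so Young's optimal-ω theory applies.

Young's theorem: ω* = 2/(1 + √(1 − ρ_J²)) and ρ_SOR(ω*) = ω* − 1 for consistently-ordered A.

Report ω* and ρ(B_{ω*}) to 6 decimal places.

ω* = 1.925344, ρ_SOR = 0.925344

n=80: λ(B_J) = 1 − λ(A)/2 = cos(kπ/81); k=1 gives ρ_J = 0.999248.
√(1−ρ_J²) simplifies to sin(π/81) = 0.0387754.
[ω*] 2 ÷ (1 + 0.0387754) = 2 ÷ 1.0387754 = 1.925344.
ρ_SOR = ω* − 1 ≈ 0.925344.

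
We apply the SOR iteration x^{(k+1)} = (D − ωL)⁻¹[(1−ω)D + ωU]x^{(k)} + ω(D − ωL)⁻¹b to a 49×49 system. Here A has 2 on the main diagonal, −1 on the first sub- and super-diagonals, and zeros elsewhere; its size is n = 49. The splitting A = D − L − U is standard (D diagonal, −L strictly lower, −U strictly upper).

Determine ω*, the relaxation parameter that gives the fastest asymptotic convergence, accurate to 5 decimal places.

spectrum of D⁻¹(L+U) = {cos(kπ/50) : 1≤k≤49}; ρ_J = cos(π/50) = 0.99803.
√(1−ρ_J²) simplifies to sin(π/50) = 0.062791.
Young: ω* = 2/(1+√(1−ρ_J²)) = 2/(1+0.062791) = 2/1.062791 = 1.88184.
Hence ρ(B_{ω*}) = 1.88184 − 1 = 0.88184.

ω* = 1.88184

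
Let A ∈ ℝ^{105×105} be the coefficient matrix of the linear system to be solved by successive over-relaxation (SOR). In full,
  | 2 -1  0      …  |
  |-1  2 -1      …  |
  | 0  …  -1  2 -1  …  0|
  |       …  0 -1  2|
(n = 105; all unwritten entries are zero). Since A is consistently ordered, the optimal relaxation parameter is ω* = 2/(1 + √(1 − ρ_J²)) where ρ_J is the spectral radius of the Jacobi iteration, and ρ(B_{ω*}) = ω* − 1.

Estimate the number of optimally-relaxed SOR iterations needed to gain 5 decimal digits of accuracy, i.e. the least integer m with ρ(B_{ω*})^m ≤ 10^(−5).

spectrum of D⁻¹(L+U) = {cos(kπ/106) : 1≤k≤105}; ρ_J = cos(π/106) = 0.9995608.
root = sin(π/106) = 0.0296333  (since 1−cos² = sin²).
So ω* = 2/1.0296333 = 1.9424391 (Young).
ρ(B_{ω*}) = ω*−1 = 0.9424391
5·ln10 = 11.5129; −ln(0.9424391) = 0.059284; m = ⌈11.5129/0.059284⌉ = ⌈194.199⌉ = 195.

m = 195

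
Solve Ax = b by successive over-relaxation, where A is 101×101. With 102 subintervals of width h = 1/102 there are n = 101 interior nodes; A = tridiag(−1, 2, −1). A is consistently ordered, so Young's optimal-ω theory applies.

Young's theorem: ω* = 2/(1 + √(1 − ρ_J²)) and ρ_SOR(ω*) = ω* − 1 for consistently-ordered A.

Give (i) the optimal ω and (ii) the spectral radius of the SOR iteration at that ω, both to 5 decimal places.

ω* = 1.94025, ρ_SOR = 0.94025

½·tridiag(1,0,1) at n=101: λ_k = cos(kπ/102); max |λ| at k=1 ⇒ ρ_J = cos(π/102) ≈ 0.99953.
√(1−ρ_J²) = |sin(π/102)| = 0.030795
ω* = 2/(1 + 0.030795) = 2/1.030795 = 1.94025.
Hence ρ(B_{ω*}) = 1.94025 − 1 = 0.94025.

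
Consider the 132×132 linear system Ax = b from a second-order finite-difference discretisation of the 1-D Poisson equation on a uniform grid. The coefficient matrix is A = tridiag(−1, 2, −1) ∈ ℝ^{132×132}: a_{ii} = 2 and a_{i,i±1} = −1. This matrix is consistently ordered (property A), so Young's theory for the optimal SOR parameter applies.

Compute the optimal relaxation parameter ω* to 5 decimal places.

ω* = 1.95385

B_J for the 132×132 system has eigenvalues cos(kπ/133); ρ_J = cos(π/133) = 0.99972.
√(1−ρ_J²) simplifies to sin(π/133) = 0.023619.
Then 2/(1+√(1−ρ_J²)) = 2/(1+0.023619); ω* = 2/1.023619 = 1.95385.
ρ(B_{ω*}) = ω*−1 = 0.95385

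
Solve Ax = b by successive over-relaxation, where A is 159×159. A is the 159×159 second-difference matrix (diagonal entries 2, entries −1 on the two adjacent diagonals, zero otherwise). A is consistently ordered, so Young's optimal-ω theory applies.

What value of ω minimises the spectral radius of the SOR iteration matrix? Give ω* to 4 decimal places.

½·tridiag(1,0,1) at n=159: λ_k = cos(kπ/160); max |λ| at k=1 ⇒ ρ_J = cos(π/160) ≈ 0.9998.
1 − cos²(π/160) = sin²(π/160) ⇒ √(1−ρ_J²) = sin(π/160) = 0.01963.
ω* = 2 / (1 + 0.01963) = 2 / 1.01963 ≈ 1.9615.
At ω = 1.9615 every |λ(B_ω)| = ω−1, so ρ_SOR = 0.9615.

ω* = 1.9615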